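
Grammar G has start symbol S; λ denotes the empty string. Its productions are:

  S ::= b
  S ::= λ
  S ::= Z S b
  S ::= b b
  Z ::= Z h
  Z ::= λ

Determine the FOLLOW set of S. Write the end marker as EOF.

S is the start symbol, so EOF ∈ FOLLOW(S).
In S ::= Z S b: add FIRST(b) = { b }.
Union: FOLLOW(S) = { EOF, b }.

{ EOF, b }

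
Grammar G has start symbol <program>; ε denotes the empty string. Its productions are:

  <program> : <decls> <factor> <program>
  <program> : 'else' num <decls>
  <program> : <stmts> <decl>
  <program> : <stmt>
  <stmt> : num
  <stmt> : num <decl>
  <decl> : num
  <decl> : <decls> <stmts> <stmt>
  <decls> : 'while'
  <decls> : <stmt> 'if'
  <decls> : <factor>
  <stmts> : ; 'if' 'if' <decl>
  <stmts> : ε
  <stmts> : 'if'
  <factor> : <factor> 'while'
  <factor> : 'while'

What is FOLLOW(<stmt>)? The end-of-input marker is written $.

In <program> : <stmt>: <stmt> is at the end, add FOLLOW(<program>) = { $ }.
In <decl> : <decls> <stmts> <stmt>: <stmt> is at the end, add FOLLOW(<decl>) = { $, 'if', 'while', num }.
In <decls> : <stmt> 'if': add FIRST('if') = { 'if' }.
Union: FOLLOW(<stmt>) = { $, 'if', 'while', num }.

{ $, 'if', 'while', num }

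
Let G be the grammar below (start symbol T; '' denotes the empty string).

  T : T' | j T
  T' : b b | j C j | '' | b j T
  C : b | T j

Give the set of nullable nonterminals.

Directly nullable (have an ''-production): T'.
T : T' with every symbol nullable, so T is nullable.
No other nonterminal has a production whose RHS symbols are all nullable.

{ T, T' }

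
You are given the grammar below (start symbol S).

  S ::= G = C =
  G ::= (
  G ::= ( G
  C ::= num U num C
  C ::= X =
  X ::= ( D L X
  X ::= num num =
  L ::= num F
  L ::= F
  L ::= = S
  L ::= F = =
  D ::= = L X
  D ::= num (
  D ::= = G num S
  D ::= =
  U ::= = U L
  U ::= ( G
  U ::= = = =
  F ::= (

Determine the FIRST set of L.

L ::= num F contributes {num}.
From L ::= F: add FIRST(F) = { ( }.
L ::= = S contributes {=}.
From L ::= F = =: add FIRST(F) = { ( }.
Union: FIRST(L) = { (, =, num }.

{ (, =, num }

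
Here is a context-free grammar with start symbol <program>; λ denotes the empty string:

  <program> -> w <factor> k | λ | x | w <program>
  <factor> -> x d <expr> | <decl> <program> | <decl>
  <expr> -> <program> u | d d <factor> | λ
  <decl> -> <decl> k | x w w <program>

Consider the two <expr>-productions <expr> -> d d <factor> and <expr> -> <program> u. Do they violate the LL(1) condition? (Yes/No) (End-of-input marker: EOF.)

FIRST(d d <factor>) = { d } and FIRST(<program> u) = { u, w, x }.
The FIRST sets are disjoint and neither alternative is nullable — no conflict.

No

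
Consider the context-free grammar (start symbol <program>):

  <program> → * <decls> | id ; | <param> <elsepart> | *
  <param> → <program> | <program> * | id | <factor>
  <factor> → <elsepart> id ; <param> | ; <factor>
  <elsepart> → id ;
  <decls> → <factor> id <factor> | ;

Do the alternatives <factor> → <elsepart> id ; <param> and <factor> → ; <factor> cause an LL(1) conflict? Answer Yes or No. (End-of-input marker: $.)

No

FIRST(<elsepart> id ; <param>) = { id } and FIRST(; <factor>) = { ; }.
The FIRST sets are disjoint and neither alternative is nullable — no conflict.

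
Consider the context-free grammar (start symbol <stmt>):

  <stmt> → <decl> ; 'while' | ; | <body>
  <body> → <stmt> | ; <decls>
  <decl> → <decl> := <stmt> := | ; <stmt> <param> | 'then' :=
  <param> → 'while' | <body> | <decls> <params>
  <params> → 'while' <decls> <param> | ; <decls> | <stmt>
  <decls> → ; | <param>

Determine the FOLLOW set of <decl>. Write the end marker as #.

In <stmt> → <decl> ; 'while': add FIRST(; 'while') = { ; }.
In <decl> → <decl> := <stmt> :=: add FIRST(:= <stmt> :=) = { := }.
Union: FOLLOW(<decl>) = { :=, ; }.

{ :=, ; }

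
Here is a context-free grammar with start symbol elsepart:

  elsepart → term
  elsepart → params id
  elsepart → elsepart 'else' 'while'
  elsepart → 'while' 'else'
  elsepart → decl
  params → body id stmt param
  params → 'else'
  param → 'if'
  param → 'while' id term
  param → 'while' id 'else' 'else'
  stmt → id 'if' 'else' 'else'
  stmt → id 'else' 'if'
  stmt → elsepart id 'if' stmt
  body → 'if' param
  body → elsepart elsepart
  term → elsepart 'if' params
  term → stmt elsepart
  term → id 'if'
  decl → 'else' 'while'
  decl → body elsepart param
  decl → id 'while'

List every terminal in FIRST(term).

{ 'else', 'if', 'while', id }

From term → elsepart 'if' params: add FIRST(elsepart) = { 'else', 'if', 'while', id }.
From term → stmt elsepart: add FIRST(stmt) = { 'else', 'if', 'while', id }.
term → id 'if' contributes {id}.
Union: FIRST(term) = { 'else', 'if', 'while', id }.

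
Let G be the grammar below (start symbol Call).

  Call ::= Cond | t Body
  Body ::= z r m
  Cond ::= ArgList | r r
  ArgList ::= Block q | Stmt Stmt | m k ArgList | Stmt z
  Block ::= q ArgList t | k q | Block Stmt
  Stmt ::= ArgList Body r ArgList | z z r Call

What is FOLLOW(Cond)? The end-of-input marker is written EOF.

In Call ::= Cond: Cond is at the end, add FOLLOW(Call) = { EOF, k, m, q, t, z }.
Union: FOLLOW(Cond) = { EOF, k, m, q, t, z }.

{ EOF, k, m, q, t, z }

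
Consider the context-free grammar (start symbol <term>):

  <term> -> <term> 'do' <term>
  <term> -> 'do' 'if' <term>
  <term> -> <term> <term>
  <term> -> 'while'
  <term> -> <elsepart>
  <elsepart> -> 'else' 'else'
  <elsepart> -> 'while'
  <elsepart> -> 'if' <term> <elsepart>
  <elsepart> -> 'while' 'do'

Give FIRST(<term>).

From <term> -> <term> 'do' <term>: add FIRST(<term>) = { 'do', 'else', 'if', 'while' }.
<term> -> 'do' 'if' <term> contributes {'do'}.
From <term> -> <term> <term>: add FIRST(<term>) = { 'do', 'else', 'if', 'while' }.
<term> -> 'while' contributes {'while'}.
From <term> -> <elsepart>: add FIRST(<elsepart>) = { 'else', 'if', 'while' }.
Union: FIRST(<term>) = { 'do', 'else', 'if', 'while' }.

{ 'do', 'else', 'if', 'while' }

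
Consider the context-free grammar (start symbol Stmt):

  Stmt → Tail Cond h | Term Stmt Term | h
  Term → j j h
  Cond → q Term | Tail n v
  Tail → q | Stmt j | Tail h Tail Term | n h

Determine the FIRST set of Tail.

{ h, j, n, q }

Tail → q contributes {q}.
From Tail → Stmt j: add FIRST(Stmt) = { h, j, n, q }.
From Tail → Tail h Tail Term: add FIRST(Tail) = { h, j, n, q }.
Tail → n h contributes {n}.
Union: FIRST(Tail) = { h, j, n, q }.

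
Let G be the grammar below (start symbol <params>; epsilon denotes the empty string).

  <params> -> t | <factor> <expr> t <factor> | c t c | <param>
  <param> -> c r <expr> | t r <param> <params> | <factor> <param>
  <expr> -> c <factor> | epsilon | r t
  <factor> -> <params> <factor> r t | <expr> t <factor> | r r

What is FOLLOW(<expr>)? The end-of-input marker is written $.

{ $, c, r, t }

In <params> -> <factor> <expr> t <factor>: add FIRST(t <factor>) = { t }.
In <param> -> c r <expr>: <expr> is at the end, add FOLLOW(<param>) = { $, c, r, t }.
In <factor> -> <expr> t <factor>: add FIRST(t <factor>) = { t }.
Union: FOLLOW(<expr>) = { $, c, r, t }.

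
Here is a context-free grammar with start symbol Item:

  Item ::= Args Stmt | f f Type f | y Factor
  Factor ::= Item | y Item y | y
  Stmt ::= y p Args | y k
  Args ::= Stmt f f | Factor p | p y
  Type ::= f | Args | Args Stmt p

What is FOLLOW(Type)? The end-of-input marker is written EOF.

{ f }

In Item ::= f f Type f: add FIRST(f) = { f }.
Union: FOLLOW(Type) = { f }.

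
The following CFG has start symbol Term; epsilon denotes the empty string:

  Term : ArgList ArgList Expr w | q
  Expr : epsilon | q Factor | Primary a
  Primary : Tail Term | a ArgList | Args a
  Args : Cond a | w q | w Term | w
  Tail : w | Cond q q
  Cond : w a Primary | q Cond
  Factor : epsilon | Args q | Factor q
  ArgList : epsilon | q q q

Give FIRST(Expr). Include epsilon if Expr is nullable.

{ a, q, w, epsilon }

Expr : epsilon contributes epsilon.
Expr : q Factor contributes {q}.
From Expr : Primary a: add FIRST(Primary) = { a, q, w }.
Union: FIRST(Expr) = { a, q, w, epsilon }.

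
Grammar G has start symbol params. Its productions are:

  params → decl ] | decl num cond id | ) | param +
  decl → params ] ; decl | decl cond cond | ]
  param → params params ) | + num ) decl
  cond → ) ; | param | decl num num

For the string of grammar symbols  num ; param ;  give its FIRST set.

{ num }

num is a terminal; add {num} and stop.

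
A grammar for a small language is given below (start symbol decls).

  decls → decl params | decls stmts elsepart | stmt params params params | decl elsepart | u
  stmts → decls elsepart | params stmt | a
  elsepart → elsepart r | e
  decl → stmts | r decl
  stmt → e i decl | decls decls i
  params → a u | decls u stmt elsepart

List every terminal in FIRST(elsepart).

From elsepart → elsepart r: add FIRST(elsepart) = { e }.
elsepart → e contributes {e}.
Union: FIRST(elsepart) = { e }.

{ e }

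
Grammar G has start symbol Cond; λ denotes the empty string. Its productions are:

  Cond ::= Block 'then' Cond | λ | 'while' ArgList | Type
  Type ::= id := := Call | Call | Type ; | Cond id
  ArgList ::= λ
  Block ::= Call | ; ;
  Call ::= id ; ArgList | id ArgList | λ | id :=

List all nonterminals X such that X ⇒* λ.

Directly nullable (have an λ-production): Cond, ArgList, Call.
Block ::= Call with every symbol nullable, so Block is nullable.
Type ::= Call with every symbol nullable, so Type is nullable.

{ ArgList, Block, Call, Cond, Type }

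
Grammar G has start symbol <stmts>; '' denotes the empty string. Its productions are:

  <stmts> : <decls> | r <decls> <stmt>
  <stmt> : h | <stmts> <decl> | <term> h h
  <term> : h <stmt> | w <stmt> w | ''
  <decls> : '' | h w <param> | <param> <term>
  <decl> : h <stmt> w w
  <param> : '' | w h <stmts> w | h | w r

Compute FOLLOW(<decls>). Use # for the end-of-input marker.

{ #, h, r, w }

In <stmts> : <decls>: <decls> is at the end, add FOLLOW(<stmts>) = { #, h, w }.
In <stmts> : r <decls> <stmt>: add FIRST(<stmt>) = { h, r, w }.
Union: FOLLOW(<decls>) = { #, h, r, w }.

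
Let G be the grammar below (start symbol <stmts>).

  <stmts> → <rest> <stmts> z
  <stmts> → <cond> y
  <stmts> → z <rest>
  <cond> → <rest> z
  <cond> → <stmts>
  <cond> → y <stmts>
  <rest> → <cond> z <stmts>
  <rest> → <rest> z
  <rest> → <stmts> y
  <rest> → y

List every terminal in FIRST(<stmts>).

{ y, z }

From <stmts> → <rest> <stmts> z: add FIRST(<rest>) = { y, z }.
From <stmts> → <cond> y: add FIRST(<cond>) = { y, z }.
<stmts> → z <rest> contributes {z}.
Union: FIRST(<stmts>) = { y, z }.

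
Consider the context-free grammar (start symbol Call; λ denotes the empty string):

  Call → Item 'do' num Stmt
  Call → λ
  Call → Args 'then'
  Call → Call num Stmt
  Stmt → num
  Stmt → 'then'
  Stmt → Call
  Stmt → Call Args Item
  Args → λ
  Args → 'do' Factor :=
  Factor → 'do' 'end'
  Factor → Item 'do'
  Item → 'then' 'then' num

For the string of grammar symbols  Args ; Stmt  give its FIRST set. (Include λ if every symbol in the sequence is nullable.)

{ 'do', ; }

Add FIRST(Args)\{λ} = { 'do' }; Args is nullable, continue.
; is a terminal; add {;} and stop.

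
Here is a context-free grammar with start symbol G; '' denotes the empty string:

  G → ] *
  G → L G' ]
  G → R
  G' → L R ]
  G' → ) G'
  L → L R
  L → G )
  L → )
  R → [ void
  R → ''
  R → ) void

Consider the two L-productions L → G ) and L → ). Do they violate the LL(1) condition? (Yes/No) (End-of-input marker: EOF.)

FIRST(G )) = { ), [, ] } and FIRST()) = { ) }.
Both contain ), so the two alternatives are not disjoint — LL(1) conflict.

Yes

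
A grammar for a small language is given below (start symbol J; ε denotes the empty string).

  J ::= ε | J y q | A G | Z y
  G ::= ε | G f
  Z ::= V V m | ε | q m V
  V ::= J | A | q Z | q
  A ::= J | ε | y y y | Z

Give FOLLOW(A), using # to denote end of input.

{ #, f, m, q, y }

In J ::= A G: add FIRST(G)\{ε} = { f }.
  Since G is nullable, also add FOLLOW(J) = { #, f, m, q, y }.
In V ::= A: A is at the end, add FOLLOW(V) = { #, f, m, q, y }.
Union: FOLLOW(A) = { #, f, m, q, y }.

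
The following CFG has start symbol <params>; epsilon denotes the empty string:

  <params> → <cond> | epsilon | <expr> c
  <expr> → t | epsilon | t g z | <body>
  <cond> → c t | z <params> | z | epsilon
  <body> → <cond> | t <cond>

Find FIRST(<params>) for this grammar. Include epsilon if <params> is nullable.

From <params> → <cond>: add FIRST(<cond>) = { c, z, epsilon } (including epsilon since <cond> is nullable).
<params> → epsilon contributes epsilon.
From <params> → <expr> c: <expr> nullable, take FIRST(<expr>) ∪ {c} = { c, t, z }.
Union: FIRST(<params>) = { c, t, z, epsilon }.

{ c, t, z, epsilon }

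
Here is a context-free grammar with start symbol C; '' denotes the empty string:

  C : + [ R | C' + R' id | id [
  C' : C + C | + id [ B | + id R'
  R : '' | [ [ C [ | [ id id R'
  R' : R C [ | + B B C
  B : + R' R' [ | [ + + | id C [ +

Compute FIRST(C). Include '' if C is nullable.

C : + [ R contributes {+}.
From C : C' + R' id: add FIRST(C') = { +, id }.
C : id [ contributes {id}.
Union: FIRST(C) = { +, id }.

{ +, id }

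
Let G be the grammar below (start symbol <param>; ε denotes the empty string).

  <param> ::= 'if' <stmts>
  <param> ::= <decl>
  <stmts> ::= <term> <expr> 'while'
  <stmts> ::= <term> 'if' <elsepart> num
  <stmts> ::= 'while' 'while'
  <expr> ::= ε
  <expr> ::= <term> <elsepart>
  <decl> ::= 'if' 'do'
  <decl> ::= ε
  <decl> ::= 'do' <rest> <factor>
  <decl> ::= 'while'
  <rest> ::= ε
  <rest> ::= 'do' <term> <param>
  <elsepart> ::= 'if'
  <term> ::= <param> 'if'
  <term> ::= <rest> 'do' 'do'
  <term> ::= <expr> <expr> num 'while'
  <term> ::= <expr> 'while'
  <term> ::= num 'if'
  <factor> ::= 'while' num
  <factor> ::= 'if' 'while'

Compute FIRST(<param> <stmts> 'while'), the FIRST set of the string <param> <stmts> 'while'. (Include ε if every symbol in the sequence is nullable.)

Add FIRST(<param>)\{ε} = { 'do', 'if', 'while' }; <param> is nullable, continue.
Add FIRST(<stmts>) = { 'do', 'if', 'while', num }; <stmts> is not nullable, stop.

{ 'do', 'if', 'while', num }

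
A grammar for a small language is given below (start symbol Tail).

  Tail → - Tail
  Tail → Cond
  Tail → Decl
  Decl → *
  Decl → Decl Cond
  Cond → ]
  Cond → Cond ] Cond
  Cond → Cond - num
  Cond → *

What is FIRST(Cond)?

Cond → ] contributes {]}.
From Cond → Cond ] Cond: add FIRST(Cond) = { *, ] }.
From Cond → Cond - num: add FIRST(Cond) = { *, ] }.
Cond → * contributes {*}.
Union: FIRST(Cond) = { *, ] }.

{ *, ] }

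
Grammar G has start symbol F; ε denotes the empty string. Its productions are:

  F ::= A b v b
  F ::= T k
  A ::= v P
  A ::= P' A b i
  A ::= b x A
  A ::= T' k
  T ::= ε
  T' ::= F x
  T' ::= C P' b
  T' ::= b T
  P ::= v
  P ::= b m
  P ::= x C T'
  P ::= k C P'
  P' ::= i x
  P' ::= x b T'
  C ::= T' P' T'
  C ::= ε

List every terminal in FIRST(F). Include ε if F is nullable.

From F ::= A b v b: add FIRST(A) = { b, i, k, v, x }.
From F ::= T k: T nullable, take FIRST(T) ∪ {k} = { k }.
Union: FIRST(F) = { b, i, k, v, x }.

{ b, i, k, v, x }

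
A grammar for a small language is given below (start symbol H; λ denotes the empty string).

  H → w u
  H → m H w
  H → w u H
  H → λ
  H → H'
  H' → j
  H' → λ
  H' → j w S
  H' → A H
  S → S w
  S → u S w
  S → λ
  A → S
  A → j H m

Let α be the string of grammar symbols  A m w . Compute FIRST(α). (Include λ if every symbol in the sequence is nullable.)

Add FIRST(A)\{λ} = { j, u, w }; A is nullable, continue.
m is a terminal; add {m} and stop.

{ j, m, u, w }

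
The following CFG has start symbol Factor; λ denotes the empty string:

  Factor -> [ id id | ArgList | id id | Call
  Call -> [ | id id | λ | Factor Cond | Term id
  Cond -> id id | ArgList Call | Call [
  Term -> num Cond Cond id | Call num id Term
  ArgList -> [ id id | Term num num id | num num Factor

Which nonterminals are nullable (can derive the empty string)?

{ Call, Factor }

Directly nullable (have an λ-production): Call.
Factor -> Call with every symbol nullable, so Factor is nullable.
No other nonterminal has a production whose RHS symbols are all nullable.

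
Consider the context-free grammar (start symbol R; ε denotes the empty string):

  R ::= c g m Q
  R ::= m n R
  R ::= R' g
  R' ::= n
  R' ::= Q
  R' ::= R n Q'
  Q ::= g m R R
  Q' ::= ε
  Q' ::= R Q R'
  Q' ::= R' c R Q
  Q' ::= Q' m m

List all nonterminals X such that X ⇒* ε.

Directly nullable (have an ε-production): Q'.
No other nonterminal has a production whose RHS symbols are all nullable.

{ Q' }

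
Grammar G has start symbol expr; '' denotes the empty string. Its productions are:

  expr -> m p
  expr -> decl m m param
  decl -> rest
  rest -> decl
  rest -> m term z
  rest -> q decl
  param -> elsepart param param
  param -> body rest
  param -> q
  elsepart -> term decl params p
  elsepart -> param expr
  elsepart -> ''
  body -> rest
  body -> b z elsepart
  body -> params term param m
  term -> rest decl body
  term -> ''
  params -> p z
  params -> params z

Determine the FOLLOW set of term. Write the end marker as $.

{ b, m, p, q, z }

In rest -> m term z: add FIRST(z) = { z }.
In elsepart -> term decl params p: add FIRST(decl params p) = { m, q }.
In body -> params term param m: add FIRST(param m) = { b, m, p, q }.
Union: FOLLOW(term) = { b, m, p, q, z }.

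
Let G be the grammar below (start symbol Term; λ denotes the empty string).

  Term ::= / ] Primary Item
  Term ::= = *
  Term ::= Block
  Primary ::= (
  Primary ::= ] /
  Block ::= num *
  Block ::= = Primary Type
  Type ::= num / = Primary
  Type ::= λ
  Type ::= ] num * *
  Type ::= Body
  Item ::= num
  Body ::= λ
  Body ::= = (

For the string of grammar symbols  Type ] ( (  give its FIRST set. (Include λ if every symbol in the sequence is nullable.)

Add FIRST(Type)\{λ} = { =, ], num }; Type is nullable, continue.
] is a terminal; add {]} and stop.

{ =, ], num }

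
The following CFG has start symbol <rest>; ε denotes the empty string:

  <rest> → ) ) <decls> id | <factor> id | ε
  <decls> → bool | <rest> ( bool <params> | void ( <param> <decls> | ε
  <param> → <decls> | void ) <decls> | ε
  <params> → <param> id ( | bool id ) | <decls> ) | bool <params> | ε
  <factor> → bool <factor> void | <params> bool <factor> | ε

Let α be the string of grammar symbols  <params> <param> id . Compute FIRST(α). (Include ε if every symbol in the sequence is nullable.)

{ (, ), bool, id, void }

Add FIRST(<params>)\{ε} = { (, ), bool, id, void }; <params> is nullable, continue.
Add FIRST(<param>)\{ε} = { (, ), bool, id, void }; <param> is nullable, continue.
id is a terminal; add {id} and stop.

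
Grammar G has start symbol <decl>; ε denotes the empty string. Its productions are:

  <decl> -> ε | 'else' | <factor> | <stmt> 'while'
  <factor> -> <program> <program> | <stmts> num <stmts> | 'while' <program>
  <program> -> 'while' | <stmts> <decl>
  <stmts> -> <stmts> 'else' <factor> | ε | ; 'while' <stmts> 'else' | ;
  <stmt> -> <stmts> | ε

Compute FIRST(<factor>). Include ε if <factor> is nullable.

{ 'else', 'while', ;, num, ε }

From <factor> -> <program> <program>: <program>, <program> nullable, take FIRST(<program>) ∪ FIRST(<program>) = { 'else', 'while', ;, num }; also ε since the whole RHS is nullable.
From <factor> -> <stmts> num <stmts>: <stmts> nullable, take FIRST(<stmts>) ∪ {num} = { 'else', ;, num }.
<factor> -> 'while' <program> contributes {'while'}.
Union: FIRST(<factor>) = { 'else', 'while', ;, num, ε }.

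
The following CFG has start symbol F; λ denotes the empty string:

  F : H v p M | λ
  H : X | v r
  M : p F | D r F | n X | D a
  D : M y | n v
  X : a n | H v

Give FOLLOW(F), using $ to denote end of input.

{ $, y }

F is the start symbol, so $ ∈ FOLLOW(F).
In M : p F: F is at the end, add FOLLOW(M) = { $, y }.
In M : D r F: F is at the end, add FOLLOW(M) = { $, y }.
Union: FOLLOW(F) = { $, y }.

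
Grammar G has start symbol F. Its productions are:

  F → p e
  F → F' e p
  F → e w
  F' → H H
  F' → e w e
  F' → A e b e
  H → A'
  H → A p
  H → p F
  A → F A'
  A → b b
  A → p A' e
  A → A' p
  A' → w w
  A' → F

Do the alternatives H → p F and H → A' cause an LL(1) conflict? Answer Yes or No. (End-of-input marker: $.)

FIRST(p F) = { p } and FIRST(A') = { b, e, p, w }.
Both contain p, so the two alternatives are not disjoint — LL(1) conflict.

Yes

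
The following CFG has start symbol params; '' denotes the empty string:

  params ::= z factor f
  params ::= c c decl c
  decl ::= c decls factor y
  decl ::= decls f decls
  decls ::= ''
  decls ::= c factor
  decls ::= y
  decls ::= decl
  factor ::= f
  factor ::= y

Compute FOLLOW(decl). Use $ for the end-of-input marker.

{ c, f, y }

In params ::= c c decl c: add FIRST(c) = { c }.
In decls ::= decl: decl is at the end, add FOLLOW(decls) = { c, f, y }.
Union: FOLLOW(decl) = { c, f, y }.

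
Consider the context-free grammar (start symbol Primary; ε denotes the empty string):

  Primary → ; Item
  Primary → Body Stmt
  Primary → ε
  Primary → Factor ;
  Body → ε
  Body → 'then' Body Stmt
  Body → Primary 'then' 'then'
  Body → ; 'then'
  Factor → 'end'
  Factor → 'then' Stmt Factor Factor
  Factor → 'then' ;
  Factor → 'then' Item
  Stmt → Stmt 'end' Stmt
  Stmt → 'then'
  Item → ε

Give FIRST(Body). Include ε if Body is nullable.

Body → ε contributes ε.
Body → 'then' Body Stmt contributes {'then'}.
From Body → Primary 'then' 'then': Primary nullable, take FIRST(Primary) ∪ {'then'} = { 'end', 'then', ; }.
Body → ; 'then' contributes {;}.
Union: FIRST(Body) = { 'end', 'then', ;, ε }.

{ 'end', 'then', ;, ε }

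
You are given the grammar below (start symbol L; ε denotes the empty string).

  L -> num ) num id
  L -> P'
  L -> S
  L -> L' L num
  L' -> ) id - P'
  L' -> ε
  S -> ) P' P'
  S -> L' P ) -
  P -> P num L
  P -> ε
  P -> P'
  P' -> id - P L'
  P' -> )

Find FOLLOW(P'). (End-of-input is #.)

{ #, ), id, num }

In L -> P': P' is at the end, add FOLLOW(L) = { #, ), id, num }.
In L' -> ) id - P': P' is at the end, add FOLLOW(L') = { #, ), id, num }.
In S -> ) P' P': add FIRST(P') = { ), id }.
In S -> ) P' P': P' is at the end, add FOLLOW(S) = { #, ), id, num }.
In P -> P': P' is at the end, add FOLLOW(P) = { #, ), id, num }.
Union: FOLLOW(P') = { #, ), id, num }.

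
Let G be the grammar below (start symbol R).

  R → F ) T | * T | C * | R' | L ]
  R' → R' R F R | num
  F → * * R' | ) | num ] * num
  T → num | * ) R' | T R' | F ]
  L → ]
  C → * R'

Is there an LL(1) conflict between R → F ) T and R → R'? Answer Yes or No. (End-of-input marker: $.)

FIRST(F ) T) = { ), *, num } and FIRST(R') = { num }.
Both contain num, so the two alternatives are not disjoint — LL(1) conflict.

Yes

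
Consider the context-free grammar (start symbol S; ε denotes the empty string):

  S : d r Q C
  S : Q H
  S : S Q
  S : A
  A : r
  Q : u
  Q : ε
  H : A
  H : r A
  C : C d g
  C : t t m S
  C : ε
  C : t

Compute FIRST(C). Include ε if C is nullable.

From C : C d g: C nullable, take FIRST(C) ∪ {d} = { d, t }.
C : t t m S contributes {t}.
C : ε contributes ε.
C : t contributes {t}.
Union: FIRST(C) = { d, t, ε }.

{ d, t, ε }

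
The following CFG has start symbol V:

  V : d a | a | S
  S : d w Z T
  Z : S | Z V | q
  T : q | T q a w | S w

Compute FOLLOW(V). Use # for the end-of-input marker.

{ #, a, d, q }

V is the start symbol, so # ∈ FOLLOW(V).
In Z : Z V: V is at the end, add FOLLOW(Z) = { a, d, q }.
Union: FOLLOW(V) = { #, a, d, q }.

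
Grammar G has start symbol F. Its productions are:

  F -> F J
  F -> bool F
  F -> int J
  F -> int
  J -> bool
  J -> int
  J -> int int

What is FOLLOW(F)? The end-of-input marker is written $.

{ $, bool, int }

F is the start symbol, so $ ∈ FOLLOW(F).
In F -> F J: add FIRST(J) = { bool, int }.
In F -> bool F: F is at the end, add FOLLOW(F) = { $, bool, int }.
Union: FOLLOW(F) = { $, bool, int }.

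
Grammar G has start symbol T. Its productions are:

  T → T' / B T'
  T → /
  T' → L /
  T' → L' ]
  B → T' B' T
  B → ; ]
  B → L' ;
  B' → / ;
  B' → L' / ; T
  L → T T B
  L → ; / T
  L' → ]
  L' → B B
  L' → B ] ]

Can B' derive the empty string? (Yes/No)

No

No nonterminal in this grammar is nullable.
No production of B' has an RHS whose symbols are all nullable, so B' is not nullable.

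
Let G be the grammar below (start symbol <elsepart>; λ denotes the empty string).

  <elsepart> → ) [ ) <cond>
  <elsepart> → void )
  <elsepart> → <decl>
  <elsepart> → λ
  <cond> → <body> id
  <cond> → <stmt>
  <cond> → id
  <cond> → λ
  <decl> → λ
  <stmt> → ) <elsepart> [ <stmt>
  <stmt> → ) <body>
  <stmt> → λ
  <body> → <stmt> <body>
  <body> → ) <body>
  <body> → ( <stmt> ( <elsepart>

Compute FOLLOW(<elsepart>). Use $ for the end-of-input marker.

<elsepart> is the start symbol, so $ ∈ FOLLOW(<elsepart>).
In <stmt> → ) <elsepart> [ <stmt>: add FIRST([ <stmt>) = { [ }.
In <body> → ( <stmt> ( <elsepart>: <elsepart> is at the end, add FOLLOW(<body>) = { $, (, ), [, id }.
Union: FOLLOW(<elsepart>) = { $, (, ), [, id }.

{ $, (, ), [, id }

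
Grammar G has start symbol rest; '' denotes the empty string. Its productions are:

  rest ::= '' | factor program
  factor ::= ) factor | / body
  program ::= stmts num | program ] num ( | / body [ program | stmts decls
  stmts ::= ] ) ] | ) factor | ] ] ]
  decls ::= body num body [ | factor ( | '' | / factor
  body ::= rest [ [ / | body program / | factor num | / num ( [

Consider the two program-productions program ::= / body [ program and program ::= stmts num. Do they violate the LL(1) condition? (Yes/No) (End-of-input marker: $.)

FIRST(/ body [ program) = { / } and FIRST(stmts num) = { ), ] }.
The FIRST sets are disjoint and neither alternative is nullable — no conflict.

No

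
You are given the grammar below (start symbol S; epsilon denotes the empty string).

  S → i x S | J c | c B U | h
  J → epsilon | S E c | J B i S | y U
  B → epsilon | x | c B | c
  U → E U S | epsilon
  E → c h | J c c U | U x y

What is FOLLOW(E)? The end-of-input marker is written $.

{ c, h, i, x, y }

In J → S E c: add FIRST(c) = { c }.
In U → E U S: add FIRST(U S) = { c, h, i, x, y }.
Union: FOLLOW(E) = { c, h, i, x, y }.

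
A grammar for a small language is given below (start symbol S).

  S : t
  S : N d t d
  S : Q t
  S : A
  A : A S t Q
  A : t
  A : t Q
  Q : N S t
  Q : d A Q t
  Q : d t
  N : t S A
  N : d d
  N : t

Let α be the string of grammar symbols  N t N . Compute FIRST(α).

Add FIRST(N) = { d, t }; N is not nullable, stop.

{ d, t }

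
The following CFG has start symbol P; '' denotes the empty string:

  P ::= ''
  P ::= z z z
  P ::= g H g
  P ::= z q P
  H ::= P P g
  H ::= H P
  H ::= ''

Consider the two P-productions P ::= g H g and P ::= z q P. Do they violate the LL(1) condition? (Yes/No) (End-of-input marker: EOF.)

FIRST(g H g) = { g } and FIRST(z q P) = { z }.
The FIRST sets are disjoint and neither alternative is nullable — no conflict.

No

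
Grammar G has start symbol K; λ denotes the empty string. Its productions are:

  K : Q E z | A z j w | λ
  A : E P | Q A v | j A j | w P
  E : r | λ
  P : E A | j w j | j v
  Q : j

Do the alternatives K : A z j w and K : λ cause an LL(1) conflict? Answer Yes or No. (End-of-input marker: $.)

FIRST(A z j w) = { j, r, w } and FIRST(λ) = { λ }.
The second is nullable but FOLLOW(K) = { $ } is disjoint from FIRST of the first.

No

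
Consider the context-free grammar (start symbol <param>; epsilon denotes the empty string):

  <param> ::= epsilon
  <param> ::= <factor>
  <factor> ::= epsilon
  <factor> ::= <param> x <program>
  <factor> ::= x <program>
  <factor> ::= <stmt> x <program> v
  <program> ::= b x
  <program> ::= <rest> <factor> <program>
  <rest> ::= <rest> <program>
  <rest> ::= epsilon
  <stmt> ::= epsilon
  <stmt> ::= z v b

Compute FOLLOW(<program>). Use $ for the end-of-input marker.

{ $, b, v, x, z }

In <factor> ::= <param> x <program>: <program> is at the end, add FOLLOW(<factor>) = { $, b, x, z }.
In <factor> ::= x <program>: <program> is at the end, add FOLLOW(<factor>) = { $, b, x, z }.
In <factor> ::= <stmt> x <program> v: add FIRST(v) = { v }.
In <program> ::= <rest> <factor> <program>: <program> is at the end, add FOLLOW(<program>) = { $, b, v, x, z }.
In <rest> ::= <rest> <program>: <program> is at the end, add FOLLOW(<rest>) = { b, x, z }.
Union: FOLLOW(<program>) = { $, b, v, x, z }.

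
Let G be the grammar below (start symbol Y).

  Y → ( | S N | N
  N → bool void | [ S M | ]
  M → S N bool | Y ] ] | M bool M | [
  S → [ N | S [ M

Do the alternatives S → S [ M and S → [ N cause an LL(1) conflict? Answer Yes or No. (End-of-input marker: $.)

Yes

FIRST(S [ M) = { [ } and FIRST([ N) = { [ }.
Both contain [, so the two alternatives are not disjoint — LL(1) conflict.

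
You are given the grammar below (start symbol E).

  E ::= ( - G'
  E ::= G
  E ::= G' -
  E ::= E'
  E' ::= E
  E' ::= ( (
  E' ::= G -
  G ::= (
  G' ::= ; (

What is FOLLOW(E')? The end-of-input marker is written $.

{ $ }

In E ::= E': E' is at the end, add FOLLOW(E) = { $ }.
Union: FOLLOW(E') = { $ }.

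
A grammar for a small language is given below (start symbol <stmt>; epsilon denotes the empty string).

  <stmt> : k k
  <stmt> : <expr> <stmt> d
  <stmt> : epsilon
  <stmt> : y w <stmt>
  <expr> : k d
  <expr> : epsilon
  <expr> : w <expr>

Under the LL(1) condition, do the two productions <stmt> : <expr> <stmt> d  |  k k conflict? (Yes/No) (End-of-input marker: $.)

Yes

FIRST(<expr> <stmt> d) = { d, k, w, y } and FIRST(k k) = { k }.
Both contain k, so the two alternatives are not disjoint — LL(1) conflict.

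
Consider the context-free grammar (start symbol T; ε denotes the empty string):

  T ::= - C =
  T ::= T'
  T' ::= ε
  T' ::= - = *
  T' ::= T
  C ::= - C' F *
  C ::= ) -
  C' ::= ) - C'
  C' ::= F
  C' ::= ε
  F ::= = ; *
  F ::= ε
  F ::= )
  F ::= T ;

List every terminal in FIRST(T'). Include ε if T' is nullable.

T' ::= ε contributes ε.
T' ::= - = * contributes {-}.
From T' ::= T: add FIRST(T) = { -, ε } (including ε since T is nullable).
Union: FIRST(T') = { -, ε }.

{ -, ε }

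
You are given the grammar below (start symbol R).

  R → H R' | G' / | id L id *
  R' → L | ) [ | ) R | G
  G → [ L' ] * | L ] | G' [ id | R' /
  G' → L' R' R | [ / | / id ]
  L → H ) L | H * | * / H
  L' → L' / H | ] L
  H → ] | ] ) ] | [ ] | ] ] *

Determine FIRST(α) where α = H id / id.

{ [, ] }

Add FIRST(H) = { [, ] }; H is not nullable, stop.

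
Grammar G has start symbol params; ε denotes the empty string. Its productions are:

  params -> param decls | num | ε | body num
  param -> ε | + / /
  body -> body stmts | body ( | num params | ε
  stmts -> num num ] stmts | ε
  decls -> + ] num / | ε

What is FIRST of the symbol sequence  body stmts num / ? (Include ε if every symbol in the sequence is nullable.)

Add FIRST(body)\{ε} = { (, num }; body is nullable, continue.
Add FIRST(stmts)\{ε} = { num }; stmts is nullable, continue.
num is a terminal; add {num} and stop.

{ (, num }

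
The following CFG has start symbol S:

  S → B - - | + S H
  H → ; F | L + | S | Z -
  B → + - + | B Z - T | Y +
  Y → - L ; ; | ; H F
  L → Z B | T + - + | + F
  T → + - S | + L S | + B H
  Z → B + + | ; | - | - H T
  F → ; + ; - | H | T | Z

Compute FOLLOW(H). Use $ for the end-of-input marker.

In S → + S H: H is at the end, add FOLLOW(S) = { $, +, -, ; }.
In Y → ; H F: add FIRST(F) = { +, -, ; }.
In T → + B H: H is at the end, add FOLLOW(T) = { $, +, -, ; }.
In Z → - H T: add FIRST(T) = { + }.
In F → H: H is at the end, add FOLLOW(F) = { $, +, -, ; }.
Union: FOLLOW(H) = { $, +, -, ; }.

{ $, +, -, ; }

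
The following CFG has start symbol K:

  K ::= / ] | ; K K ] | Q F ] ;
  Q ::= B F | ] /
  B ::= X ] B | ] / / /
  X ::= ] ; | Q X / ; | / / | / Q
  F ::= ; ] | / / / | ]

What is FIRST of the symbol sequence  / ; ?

{ / }

/ is a terminal; add {/} and stop.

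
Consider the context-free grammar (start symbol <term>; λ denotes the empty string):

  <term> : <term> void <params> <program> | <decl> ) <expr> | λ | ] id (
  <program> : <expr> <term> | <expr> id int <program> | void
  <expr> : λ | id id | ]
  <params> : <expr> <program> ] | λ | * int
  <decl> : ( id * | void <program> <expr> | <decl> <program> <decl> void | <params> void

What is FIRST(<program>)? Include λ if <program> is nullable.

{ (, *, ], id, void, λ }

From <program> : <expr> <term>: <expr>, <term> nullable, take FIRST(<expr>) ∪ FIRST(<term>) = { (, *, ], id, void }; also λ since the whole RHS is nullable.
From <program> : <expr> id int <program>: <expr> nullable, take FIRST(<expr>) ∪ {id} = { ], id }.
<program> : void contributes {void}.
Union: FIRST(<program>) = { (, *, ], id, void, λ }.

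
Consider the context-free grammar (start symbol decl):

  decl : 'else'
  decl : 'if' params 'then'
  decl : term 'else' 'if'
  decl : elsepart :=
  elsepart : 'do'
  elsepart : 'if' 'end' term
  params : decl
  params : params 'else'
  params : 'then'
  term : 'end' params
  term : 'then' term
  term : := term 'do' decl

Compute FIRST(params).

From params : decl: add FIRST(decl) = { 'do', 'else', 'end', 'if', 'then', := }.
From params : params 'else': add FIRST(params) = { 'do', 'else', 'end', 'if', 'then', := }.
params : 'then' contributes {'then'}.
Union: FIRST(params) = { 'do', 'else', 'end', 'if', 'then', := }.

{ 'do', 'else', 'end', 'if', 'then', := }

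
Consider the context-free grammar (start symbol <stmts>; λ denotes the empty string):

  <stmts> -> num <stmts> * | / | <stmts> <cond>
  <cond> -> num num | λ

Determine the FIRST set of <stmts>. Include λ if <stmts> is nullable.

<stmts> -> num <stmts> * contributes {num}.
<stmts> -> / contributes {/}.
From <stmts> -> <stmts> <cond>: add FIRST(<stmts>) = { /, num }.
Union: FIRST(<stmts>) = { /, num }.

{ /, num }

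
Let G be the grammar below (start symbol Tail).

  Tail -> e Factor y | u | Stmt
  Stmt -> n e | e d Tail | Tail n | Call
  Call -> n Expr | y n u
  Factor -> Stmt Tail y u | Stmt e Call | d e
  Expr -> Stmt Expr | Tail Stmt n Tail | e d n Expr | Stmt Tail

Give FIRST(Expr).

From Expr -> Stmt Expr: add FIRST(Stmt) = { e, n, u, y }.
From Expr -> Tail Stmt n Tail: add FIRST(Tail) = { e, n, u, y }.
Expr -> e d n Expr contributes {e}.
From Expr -> Stmt Tail: add FIRST(Stmt) = { e, n, u, y }.
Union: FIRST(Expr) = { e, n, u, y }.

{ e, n, u, y }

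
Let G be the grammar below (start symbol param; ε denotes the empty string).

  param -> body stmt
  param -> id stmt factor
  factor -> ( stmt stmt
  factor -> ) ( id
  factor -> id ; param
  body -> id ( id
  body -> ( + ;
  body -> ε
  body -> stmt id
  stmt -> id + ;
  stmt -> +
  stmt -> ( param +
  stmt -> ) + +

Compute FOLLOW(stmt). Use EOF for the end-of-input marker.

{ EOF, (, ), +, id }

In param -> body stmt: stmt is at the end, add FOLLOW(param) = { EOF, + }.
In param -> id stmt factor: add FIRST(factor) = { (, ), id }.
In factor -> ( stmt stmt: add FIRST(stmt) = { (, ), +, id }.
In factor -> ( stmt stmt: stmt is at the end, add FOLLOW(factor) = { EOF, + }.
In body -> stmt id: add FIRST(id) = { id }.
Union: FOLLOW(stmt) = { EOF, (, ), +, id }.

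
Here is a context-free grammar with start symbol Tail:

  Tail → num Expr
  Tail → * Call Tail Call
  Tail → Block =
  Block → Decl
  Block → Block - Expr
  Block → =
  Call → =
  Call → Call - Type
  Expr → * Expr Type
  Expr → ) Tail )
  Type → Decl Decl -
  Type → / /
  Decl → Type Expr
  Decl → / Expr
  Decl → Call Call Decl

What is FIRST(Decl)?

{ /, = }

From Decl → Type Expr: add FIRST(Type) = { /, = }.
Decl → / Expr contributes {/}.
From Decl → Call Call Decl: add FIRST(Call) = { = }.
Union: FIRST(Decl) = { /, = }.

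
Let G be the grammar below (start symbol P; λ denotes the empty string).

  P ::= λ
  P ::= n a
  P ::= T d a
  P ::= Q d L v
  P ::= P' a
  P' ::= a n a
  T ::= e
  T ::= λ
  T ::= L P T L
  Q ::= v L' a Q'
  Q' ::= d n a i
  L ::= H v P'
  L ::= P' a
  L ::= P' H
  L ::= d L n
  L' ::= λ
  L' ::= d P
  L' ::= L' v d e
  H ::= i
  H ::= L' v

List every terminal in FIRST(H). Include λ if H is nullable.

{ d, i, v }

H ::= i contributes {i}.
From H ::= L' v: L' nullable, take FIRST(L') ∪ {v} = { d, v }.
Union: FIRST(H) = { d, i, v }.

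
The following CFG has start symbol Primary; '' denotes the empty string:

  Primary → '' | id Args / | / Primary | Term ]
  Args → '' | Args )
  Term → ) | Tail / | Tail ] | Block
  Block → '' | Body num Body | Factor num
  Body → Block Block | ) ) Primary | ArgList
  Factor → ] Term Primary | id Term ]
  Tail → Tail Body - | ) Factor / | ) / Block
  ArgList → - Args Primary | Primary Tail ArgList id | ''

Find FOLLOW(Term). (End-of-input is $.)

{ ), -, /, ], id, num }

In Primary → Term ]: add FIRST(]) = { ] }.
In Factor → ] Term Primary: add FIRST(Primary)\{''} = { ), -, /, ], id, num }.
  Since Primary is nullable, also add FOLLOW(Factor) = { /, num }.
In Factor → id Term ]: add FIRST(]) = { ] }.
Union: FOLLOW(Term) = { ), -, /, ], id, num }.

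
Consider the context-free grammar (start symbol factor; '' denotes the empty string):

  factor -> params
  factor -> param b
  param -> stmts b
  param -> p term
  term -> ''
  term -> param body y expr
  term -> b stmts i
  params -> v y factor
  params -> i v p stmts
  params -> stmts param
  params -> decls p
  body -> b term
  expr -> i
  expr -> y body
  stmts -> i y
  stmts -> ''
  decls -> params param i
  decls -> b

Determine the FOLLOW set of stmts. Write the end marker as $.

{ $, b, i, p }

In param -> stmts b: add FIRST(b) = { b }.
In term -> b stmts i: add FIRST(i) = { i }.
In params -> i v p stmts: stmts is at the end, add FOLLOW(params) = { $, b, i, p }.
In params -> stmts param: add FIRST(param) = { b, i, p }.
Union: FOLLOW(stmts) = { $, b, i, p }.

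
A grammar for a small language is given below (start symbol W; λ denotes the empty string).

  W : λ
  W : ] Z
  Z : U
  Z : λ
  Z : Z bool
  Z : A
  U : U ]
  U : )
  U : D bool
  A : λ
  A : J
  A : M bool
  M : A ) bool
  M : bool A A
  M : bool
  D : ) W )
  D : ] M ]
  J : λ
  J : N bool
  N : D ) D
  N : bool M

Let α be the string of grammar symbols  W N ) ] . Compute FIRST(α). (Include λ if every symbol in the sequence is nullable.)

Add FIRST(W)\{λ} = { ] }; W is nullable, continue.
Add FIRST(N) = { ), ], bool }; N is not nullable, stop.

{ ), ], bool }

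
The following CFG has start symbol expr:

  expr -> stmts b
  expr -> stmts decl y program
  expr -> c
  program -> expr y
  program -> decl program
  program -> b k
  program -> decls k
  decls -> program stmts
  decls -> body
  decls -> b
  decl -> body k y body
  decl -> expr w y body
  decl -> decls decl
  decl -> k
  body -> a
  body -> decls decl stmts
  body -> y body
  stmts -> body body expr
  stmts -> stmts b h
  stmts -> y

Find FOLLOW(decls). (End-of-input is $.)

{ a, b, c, k, y }

In program -> decls k: add FIRST(k) = { k }.
In decl -> decls decl: add FIRST(decl) = { a, b, c, k, y }.
In body -> decls decl stmts: add FIRST(decl stmts) = { a, b, c, k, y }.
Union: FOLLOW(decls) = { a, b, c, k, y }.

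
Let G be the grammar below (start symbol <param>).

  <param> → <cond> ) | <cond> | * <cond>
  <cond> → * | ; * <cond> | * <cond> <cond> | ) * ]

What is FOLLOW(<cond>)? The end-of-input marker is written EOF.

{ EOF, ), *, ; }

In <param> → <cond> ): add FIRST()) = { ) }.
In <param> → <cond>: <cond> is at the end, add FOLLOW(<param>) = { EOF }.
In <param> → * <cond>: <cond> is at the end, add FOLLOW(<param>) = { EOF }.
In <cond> → ; * <cond>: <cond> is at the end, add FOLLOW(<cond>) = { EOF, ), *, ; }.
In <cond> → * <cond> <cond>: add FIRST(<cond>) = { ), *, ; }.
In <cond> → * <cond> <cond>: <cond> is at the end, add FOLLOW(<cond>) = { EOF, ), *, ; }.
Union: FOLLOW(<cond>) = { EOF, ), *, ; }.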